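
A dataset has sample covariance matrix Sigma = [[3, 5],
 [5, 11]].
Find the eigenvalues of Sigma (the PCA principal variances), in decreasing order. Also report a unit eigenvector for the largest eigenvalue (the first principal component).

Step 1 — characteristic polynomial of 2×2 Sigma:
  det(Sigma - λI) = λ² - trace · λ + det = 0.
  trace = 3 + 11 = 14, det = 3·11 - (5)² = 8.
Step 2 — discriminant:
  Δ = trace² - 4·det = 196 - 32 = 164.
Step 3 — eigenvalues:
  λ = (trace ± √Δ)/2 = (14 ± 12.8062)/2,
  λ_1 = 13.4031,  λ_2 = 0.5969.

Step 4 — unit eigenvector for λ_1: solve (Sigma - λ_1 I)v = 0. First row:
  (3 - 13.4031)·v_x + (5)·v_y = 0, i.e. (-10.4031)·v_x + (5)·v_y = 0,
  so v ∝ (b, λ_1 - a) = (5, 10.4031) = u.
  ||u|| = √((5)² + (10.4031)²) = √(133.225) ≈ 11.5423,
  v_1 = u/||u|| ≈ (0.4332, 0.9013) (||v_1|| = 1).

λ_1 = 13.4031,  λ_2 = 0.5969;  v_1 ≈ (0.4332, 0.9013)


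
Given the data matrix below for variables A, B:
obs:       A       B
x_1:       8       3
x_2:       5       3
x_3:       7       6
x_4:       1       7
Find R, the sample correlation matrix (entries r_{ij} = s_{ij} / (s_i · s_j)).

Step 1 — column means:
  mean(A) = (8 + 5 + 7 + 1) / 4 = 21/4 = 5.25
  mean(B) = (3 + 3 + 6 + 7) / 4 = 19/4 = 4.75

Step 2 — sample variances and covariances s[i,j] = (1/(n-1)) · Σ_k (x_{k,i} - mean_i) · (x_{k,j} - mean_j), with n-1 = 3:
  s[A,A] = ((2.75)·(2.75) + (-0.25)·(-0.25) + (1.75)·(1.75) + (-4.25)·(-4.25)) / 3 = 28.75/3 = 9.5833
  s[A,B] = ((2.75)·(-1.75) + (-0.25)·(-1.75) + (1.75)·(1.25) + (-4.25)·(2.25)) / 3 = -11.75/3 = -3.9167
  s[B,B] = ((-1.75)·(-1.75) + (-1.75)·(-1.75) + (1.25)·(1.25) + (2.25)·(2.25)) / 3 = 12.75/3 = 4.25
  Sample standard deviations s_i = √(s[i,i]):
  s(A) = √(9.5833) = 3.0957
  s(B) = √(4.25) = 2.0616

Step 3 — r_{ij} = s_{ij} / (s_i · s_j):
  r[A,A] = 1 (diagonal).
  r[A,B] = -3.9167 / (3.0957 · 2.0616) = -3.9167 / 6.3819 = -0.6137
  r[B,B] = 1 (diagonal).

R is symmetric with unit diagonal. Assembling:

R = [[1, -0.6137],
 [-0.6137, 1]]


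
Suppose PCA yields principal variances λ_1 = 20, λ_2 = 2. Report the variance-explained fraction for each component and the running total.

Step 1 — total variance = trace(Sigma) = Σ λ_i = 20 + 2 = 22.

Step 2 — fraction explained by component i = λ_i / Σ λ:
  PC1: 20/22 = 0.9091
  PC2: 2/22 = 0.0909

Step 3 — cumulative fraction after k components = (λ_1 + ... + λ_k) / Σ λ:
  k = 1: 20/22 = 0.9091
  k = 2: (20 + 2)/22 = 22/22 = 1

Summary (fraction, with percent):

explained: PC1 0.9091 (90.91%), PC2 0.0909 (9.09%);  cumulative: 0.9091, 1


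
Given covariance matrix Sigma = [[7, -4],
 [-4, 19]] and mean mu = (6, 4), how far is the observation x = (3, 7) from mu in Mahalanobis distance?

Step 1 — centre the observation: (x - mu) = (-3, 3).

Step 2 — invert Sigma. det(Sigma) = 7·19 - (-4)² = 117.
  Sigma^{-1} = (1/det) · [[d, -b], [-b, a]] = [[0.1624, 0.0342],
 [0.0342, 0.0598]].

Step 3 — form the quadratic (x - mu)^T · Sigma^{-1} · (x - mu):
  Sigma^{-1} · (x - mu) = (-0.3846, 0.0769).
  (x - mu)^T · [Sigma^{-1} · (x - mu)] = (-3)·(-0.3846) + (3)·(0.0769) = 1.3846.

Step 4 — take square root: d = √(1.3846) ≈ 1.1767.

d(x, mu) = √(1.3846) ≈ 1.1767


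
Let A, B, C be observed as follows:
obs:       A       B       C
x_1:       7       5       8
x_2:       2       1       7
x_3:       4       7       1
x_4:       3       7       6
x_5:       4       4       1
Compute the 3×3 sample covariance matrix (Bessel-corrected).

Step 1 — column means:
  mean(A) = (7 + 2 + 4 + 3 + 4) / 5 = 20/5 = 4
  mean(B) = (5 + 1 + 7 + 7 + 4) / 5 = 24/5 = 4.8
  mean(C) = (8 + 7 + 1 + 6 + 1) / 5 = 23/5 = 4.6

Step 2 — sample covariance S[i,j] = (1/(n-1)) · Σ_k (x_{k,i} - mean_i) · (x_{k,j} - mean_j), with n-1 = 4.
  S[A,A] = ((3)·(3) + (-2)·(-2) + (0)·(0) + (-1)·(-1) + (0)·(0)) / 4 = 14/4 = 3.5
  S[A,B] = ((3)·(0.2) + (-2)·(-3.8) + (0)·(2.2) + (-1)·(2.2) + (0)·(-0.8)) / 4 = 6/4 = 1.5
  S[A,C] = ((3)·(3.4) + (-2)·(2.4) + (0)·(-3.6) + (-1)·(1.4) + (0)·(-3.6)) / 4 = 4/4 = 1
  S[B,B] = ((0.2)·(0.2) + (-3.8)·(-3.8) + (2.2)·(2.2) + (2.2)·(2.2) + (-0.8)·(-0.8)) / 4 = 24.8/4 = 6.2
  S[B,C] = ((0.2)·(3.4) + (-3.8)·(2.4) + (2.2)·(-3.6) + (2.2)·(1.4) + (-0.8)·(-3.6)) / 4 = -10.4/4 = -2.6
  S[C,C] = ((3.4)·(3.4) + (2.4)·(2.4) + (-3.6)·(-3.6) + (1.4)·(1.4) + (-3.6)·(-3.6)) / 4 = 45.2/4 = 11.3

S is symmetric (S[j,i] = S[i,j]). Assembling:

S = [[3.5, 1.5, 1],
 [1.5, 6.2, -2.6],
 [1, -2.6, 11.3]]


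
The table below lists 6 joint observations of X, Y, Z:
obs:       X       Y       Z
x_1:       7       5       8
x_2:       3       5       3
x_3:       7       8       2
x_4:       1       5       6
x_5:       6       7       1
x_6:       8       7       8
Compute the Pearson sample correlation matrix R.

Step 1 — column means:
  mean(X) = (7 + 3 + 7 + 1 + 6 + 8) / 6 = 32/6 = 5.3333
  mean(Y) = (5 + 5 + 8 + 5 + 7 + 7) / 6 = 37/6 = 6.1667
  mean(Z) = (8 + 3 + 2 + 6 + 1 + 8) / 6 = 28/6 = 4.6667

Step 2 — sample variances and covariances s[i,j] = (1/(n-1)) · Σ_k (x_{k,i} - mean_i) · (x_{k,j} - mean_j), with n-1 = 5:
  s[X,X] = ((1.6667)·(1.6667) + (-2.3333)·(-2.3333) + (1.6667)·(1.6667) + (-4.3333)·(-4.3333) + (0.6667)·(0.6667) + (2.6667)·(2.6667)) / 5 = 37.3333/5 = 7.4667
  s[X,Y] = ((1.6667)·(-1.1667) + (-2.3333)·(-1.1667) + (1.6667)·(1.8333) + (-4.3333)·(-1.1667) + (0.6667)·(0.8333) + (2.6667)·(0.8333)) / 5 = 11.6667/5 = 2.3333
  s[X,Z] = ((1.6667)·(3.3333) + (-2.3333)·(-1.6667) + (1.6667)·(-2.6667) + (-4.3333)·(1.3333) + (0.6667)·(-3.6667) + (2.6667)·(3.3333)) / 5 = 5.6667/5 = 1.1333
  s[Y,Y] = ((-1.1667)·(-1.1667) + (-1.1667)·(-1.1667) + (1.8333)·(1.8333) + (-1.1667)·(-1.1667) + (0.8333)·(0.8333) + (0.8333)·(0.8333)) / 5 = 8.8333/5 = 1.7667
  s[Y,Z] = ((-1.1667)·(3.3333) + (-1.1667)·(-1.6667) + (1.8333)·(-2.6667) + (-1.1667)·(1.3333) + (0.8333)·(-3.6667) + (0.8333)·(3.3333)) / 5 = -8.6667/5 = -1.7333
  s[Z,Z] = ((3.3333)·(3.3333) + (-1.6667)·(-1.6667) + (-2.6667)·(-2.6667) + (1.3333)·(1.3333) + (-3.6667)·(-3.6667) + (3.3333)·(3.3333)) / 5 = 47.3333/5 = 9.4667
  Sample standard deviations s_i = √(s[i,i]):
  s(X) = √(7.4667) = 2.7325
  s(Y) = √(1.7667) = 1.3292
  s(Z) = √(9.4667) = 3.0768

Step 3 — r_{ij} = s_{ij} / (s_i · s_j):
  r[X,X] = 1 (diagonal).
  r[X,Y] = 2.3333 / (2.7325 · 1.3292) = 2.3333 / 3.632 = 0.6424
  r[X,Z] = 1.1333 / (2.7325 · 3.0768) = 1.1333 / 8.4074 = 0.1348
  r[Y,Y] = 1 (diagonal).
  r[Y,Z] = -1.7333 / (1.3292 · 3.0768) = -1.7333 / 4.0896 = -0.4238
  r[Z,Z] = 1 (diagonal).

R is symmetric with unit diagonal. Assembling:

R = [[1, 0.6424, 0.1348],
 [0.6424, 1, -0.4238],
 [0.1348, -0.4238, 1]]


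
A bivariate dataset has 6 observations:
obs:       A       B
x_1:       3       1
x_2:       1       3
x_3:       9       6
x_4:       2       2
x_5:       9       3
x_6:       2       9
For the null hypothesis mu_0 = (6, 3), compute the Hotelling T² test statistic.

Step 1 — sample mean vector:
  mean(A) = (3 + 1 + 9 + 2 + 9 + 2) / 6 = 26/6 = 4.3333
  mean(B) = (1 + 3 + 6 + 2 + 3 + 9) / 6 = 24/6 = 4
  x̄ = (4.3333, 4),  deviation x̄ - mu_0 = (4.3333, 4) - (6, 3) = (-1.6667, 1).

Step 2 — sample covariance matrix, S[i,j] = (1/(n-1)) · Σ_k (x_{k,i} - mean_i) · (x_{k,j} - mean_j), divisor n-1 = 5:
  S[A,A] = ((-1.3333)·(-1.3333) + (-3.3333)·(-3.3333) + (4.6667)·(4.6667) + (-2.3333)·(-2.3333) + (4.6667)·(4.6667) + (-2.3333)·(-2.3333)) / 5 = 67.3333/5 = 13.4667
  S[A,B] = ((-1.3333)·(-3) + (-3.3333)·(-1) + (4.6667)·(2) + (-2.3333)·(-2) + (4.6667)·(-1) + (-2.3333)·(5)) / 5 = 5/5 = 1
  S[B,B] = ((-3)·(-3) + (-1)·(-1) + (2)·(2) + (-2)·(-2) + (-1)·(-1) + (5)·(5)) / 5 = 44/5 = 8.8
  S = [[13.4667, 1],
 [1, 8.8]].

Step 3 — invert S. det(S) = 13.4667·8.8 - (1)² = 117.5067.
  S^{-1} = (1/det) · [[d, -b], [-b, a]] = [[0.0749, -0.0085],
 [-0.0085, 0.1146]].

Step 4 — quadratic form (x̄ - mu_0)^T · S^{-1} · (x̄ - mu_0):
  S^{-1} · (x̄ - mu_0) = (-0.1333, 0.1288),
  (x̄ - mu_0)^T · [...] = (-1.6667)·(-0.1333) + (1)·(0.1288) = 0.351.

Step 5 — scale by n: T² = 6 · 0.351 = 2.106.

T² ≈ 2.106


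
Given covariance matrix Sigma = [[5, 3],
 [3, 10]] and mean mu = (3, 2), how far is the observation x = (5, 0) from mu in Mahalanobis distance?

Step 1 — centre the observation: (x - mu) = (2, -2).

Step 2 — invert Sigma. det(Sigma) = 5·10 - (3)² = 41.
  Sigma^{-1} = (1/det) · [[d, -b], [-b, a]] = [[0.2439, -0.0732],
 [-0.0732, 0.122]].

Step 3 — form the quadratic (x - mu)^T · Sigma^{-1} · (x - mu):
  Sigma^{-1} · (x - mu) = (0.6341, -0.3902).
  (x - mu)^T · [Sigma^{-1} · (x - mu)] = (2)·(0.6341) + (-2)·(-0.3902) = 2.0488.

Step 4 — take square root: d = √(2.0488) ≈ 1.4314.

d(x, mu) = √(2.0488) ≈ 1.4314


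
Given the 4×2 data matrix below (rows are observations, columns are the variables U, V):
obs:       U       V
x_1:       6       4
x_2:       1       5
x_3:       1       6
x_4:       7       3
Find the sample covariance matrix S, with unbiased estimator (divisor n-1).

Step 1 — column means:
  mean(U) = (6 + 1 + 1 + 7) / 4 = 15/4 = 3.75
  mean(V) = (4 + 5 + 6 + 3) / 4 = 18/4 = 4.5

Step 2 — sample covariance S[i,j] = (1/(n-1)) · Σ_k (x_{k,i} - mean_i) · (x_{k,j} - mean_j), with n-1 = 3.
  S[U,U] = ((2.25)·(2.25) + (-2.75)·(-2.75) + (-2.75)·(-2.75) + (3.25)·(3.25)) / 3 = 30.75/3 = 10.25
  S[U,V] = ((2.25)·(-0.5) + (-2.75)·(0.5) + (-2.75)·(1.5) + (3.25)·(-1.5)) / 3 = -11.5/3 = -3.8333
  S[V,V] = ((-0.5)·(-0.5) + (0.5)·(0.5) + (1.5)·(1.5) + (-1.5)·(-1.5)) / 3 = 5/3 = 1.6667

S is symmetric (S[j,i] = S[i,j]). Assembling:

S = [[10.25, -3.8333],
 [-3.8333, 1.6667]]


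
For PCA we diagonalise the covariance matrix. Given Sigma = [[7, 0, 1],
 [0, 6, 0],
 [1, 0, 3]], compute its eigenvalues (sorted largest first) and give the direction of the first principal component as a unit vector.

Step 1 — characteristic polynomial p(λ) = det(λI - Sigma) = λ³ - tr·λ² + c_1·λ - det, where tr = trace, c_1 = sum of the principal 2×2 minors, det = det(Sigma):
  tr = 7 + 6 + 3 = 16,
  c_1 = (7·6 - (0)²) + (7·3 - (1)²) + (6·3 - (0)²) = 42 + 20 + 18 = 80,
  det = 7·(6·3 - (0)²) - (0)·((0)·3 - (0)·(1)) + (1)·((0)·(0) - 6·(1)) = 7·(18) - (0)·(0) + (1)·(-6) = 120.
  So p(λ) = λ³ - 16λ² + 80λ - 120.
Step 2 — look for an integer root (rational root theorem: any rational root is an integer divisor of 120). Testing λ = 6:
  p(6) = 216 - 576 + 480 - 120 = 0  ✓
  Dividing out (λ - 6): p(λ) = (λ - 6)(λ² - 10λ + 20).
Step 3 — remaining eigenvalues from the quadratic λ² - 10λ + 20 = 0:
  Δ = 10² - 4·20 = 100 - 80 = 20,  λ = (10 ± √20)/2 = (10 ± 4.4721)/2 ≈ 7.2361 or 2.7639.
  Sorted: λ_1 = 7.2361,  λ_2 = 6,  λ_3 = 2.7639  (check: sum = 16 = tr ✓).

Step 4 — unit eigenvector for λ_1 ≈ 7.2361: v spans the null space of (Sigma - λ_1 I), whose rows are
  r_1 = (-0.2361, 0, 1),  r_2 = (0, -1.2361, 0),  r_3 = (1, 0, -4.2361).
  v is orthogonal to every row, so take v ∝ r_1 × r_2 = ((0)·(0) - (1)·(-1.2361), (1)·(0) - (-0.2361)·(0), (-0.2361)·(-1.2361) - (0)·(0)) ≈ (1.2361, 0, 0.2918).
  Let u = (1.2361, 0, 0.2918).
  ||u|| = √((1.2361)² + (0)² + (0.2918)²) = √(1.613) ≈ 1.27,  v_1 = u/||u|| ≈ (0.9732, 0, 0.2298) (||v_1|| = 1).

λ_1 = 7.2361,  λ_2 = 6,  λ_3 = 2.7639;  v_1 ≈ (0.9732, 0, 0.2298)


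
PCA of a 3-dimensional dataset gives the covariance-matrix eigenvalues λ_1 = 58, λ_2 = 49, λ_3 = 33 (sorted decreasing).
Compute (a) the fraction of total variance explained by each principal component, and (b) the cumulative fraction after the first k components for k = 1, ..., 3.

Step 1 — total variance = trace(Sigma) = Σ λ_i = 58 + 49 + 33 = 140.

Step 2 — fraction explained by component i = λ_i / Σ λ:
  PC1: 58/140 = 0.4143
  PC2: 49/140 = 0.35
  PC3: 33/140 = 0.2357

Step 3 — cumulative fraction after k components = (λ_1 + ... + λ_k) / Σ λ:
  k = 1: 58/140 = 0.4143
  k = 2: (58 + 49)/140 = 107/140 = 0.7643
  k = 3: (58 + 49 + 33)/140 = 140/140 = 1

Summary (fraction, with percent):

explained: PC1 0.4143 (41.43%), PC2 0.35 (35%), PC3 0.2357 (23.57%);  cumulative: 0.4143, 0.7643, 1


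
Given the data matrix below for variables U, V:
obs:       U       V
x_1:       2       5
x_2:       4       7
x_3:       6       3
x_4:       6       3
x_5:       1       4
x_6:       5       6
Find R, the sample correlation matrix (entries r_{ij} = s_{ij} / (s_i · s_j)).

Step 1 — column means:
  mean(U) = (2 + 4 + 6 + 6 + 1 + 5) / 6 = 24/6 = 4
  mean(V) = (5 + 7 + 3 + 3 + 4 + 6) / 6 = 28/6 = 4.6667

Step 2 — sample variances and covariances s[i,j] = (1/(n-1)) · Σ_k (x_{k,i} - mean_i) · (x_{k,j} - mean_j), with n-1 = 5:
  s[U,U] = ((-2)·(-2) + (0)·(0) + (2)·(2) + (2)·(2) + (-3)·(-3) + (1)·(1)) / 5 = 22/5 = 4.4
  s[U,V] = ((-2)·(0.3333) + (0)·(2.3333) + (2)·(-1.6667) + (2)·(-1.6667) + (-3)·(-0.6667) + (1)·(1.3333)) / 5 = -4/5 = -0.8
  s[V,V] = ((0.3333)·(0.3333) + (2.3333)·(2.3333) + (-1.6667)·(-1.6667) + (-1.6667)·(-1.6667) + (-0.6667)·(-0.6667) + (1.3333)·(1.3333)) / 5 = 13.3333/5 = 2.6667
  Sample standard deviations s_i = √(s[i,i]):
  s(U) = √(4.4) = 2.0976
  s(V) = √(2.6667) = 1.633

Step 3 — r_{ij} = s_{ij} / (s_i · s_j):
  r[U,U] = 1 (diagonal).
  r[U,V] = -0.8 / (2.0976 · 1.633) = -0.8 / 3.4254 = -0.2335
  r[V,V] = 1 (diagonal).

R is symmetric with unit diagonal. Assembling:

R = [[1, -0.2335],
 [-0.2335, 1]]


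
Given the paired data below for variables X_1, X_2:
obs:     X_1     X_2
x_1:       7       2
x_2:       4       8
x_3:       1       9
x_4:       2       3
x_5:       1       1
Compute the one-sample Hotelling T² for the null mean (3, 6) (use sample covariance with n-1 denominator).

Step 1 — sample mean vector:
  mean(X_1) = (7 + 4 + 1 + 2 + 1) / 5 = 15/5 = 3
  mean(X_2) = (2 + 8 + 9 + 3 + 1) / 5 = 23/5 = 4.6
  x̄ = (3, 4.6),  deviation x̄ - mu_0 = (3, 4.6) - (3, 6) = (0, -1.4).

Step 2 — sample covariance matrix, S[i,j] = (1/(n-1)) · Σ_k (x_{k,i} - mean_i) · (x_{k,j} - mean_j), divisor n-1 = 4:
  S[X_1,X_1] = ((4)·(4) + (1)·(1) + (-2)·(-2) + (-1)·(-1) + (-2)·(-2)) / 4 = 26/4 = 6.5
  S[X_1,X_2] = ((4)·(-2.6) + (1)·(3.4) + (-2)·(4.4) + (-1)·(-1.6) + (-2)·(-3.6)) / 4 = -7/4 = -1.75
  S[X_2,X_2] = ((-2.6)·(-2.6) + (3.4)·(3.4) + (4.4)·(4.4) + (-1.6)·(-1.6) + (-3.6)·(-3.6)) / 4 = 53.2/4 = 13.3
  S = [[6.5, -1.75],
 [-1.75, 13.3]].

Step 3 — invert S. det(S) = 6.5·13.3 - (-1.75)² = 83.3875.
  S^{-1} = (1/det) · [[d, -b], [-b, a]] = [[0.1595, 0.021],
 [0.021, 0.0779]].

Step 4 — quadratic form (x̄ - mu_0)^T · S^{-1} · (x̄ - mu_0):
  S^{-1} · (x̄ - mu_0) = (-0.0294, -0.1091),
  (x̄ - mu_0)^T · [...] = (0)·(-0.0294) + (-1.4)·(-0.1091) = 0.1528.

Step 5 — scale by n: T² = 5 · 0.1528 = 0.7639.

T² ≈ 0.7639


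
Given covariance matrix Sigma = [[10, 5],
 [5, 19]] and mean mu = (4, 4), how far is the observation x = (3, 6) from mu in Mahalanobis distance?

Step 1 — centre the observation: (x - mu) = (-1, 2).

Step 2 — invert Sigma. det(Sigma) = 10·19 - (5)² = 165.
  Sigma^{-1} = (1/det) · [[d, -b], [-b, a]] = [[0.1152, -0.0303],
 [-0.0303, 0.0606]].

Step 3 — form the quadratic (x - mu)^T · Sigma^{-1} · (x - mu):
  Sigma^{-1} · (x - mu) = (-0.1758, 0.1515).
  (x - mu)^T · [Sigma^{-1} · (x - mu)] = (-1)·(-0.1758) + (2)·(0.1515) = 0.4788.

Step 4 — take square root: d = √(0.4788) ≈ 0.6919.

d(x, mu) = √(0.4788) ≈ 0.6919


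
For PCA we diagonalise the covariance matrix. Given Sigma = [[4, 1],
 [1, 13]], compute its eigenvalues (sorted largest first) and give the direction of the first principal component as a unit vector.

Step 1 — characteristic polynomial of 2×2 Sigma:
  det(Sigma - λI) = λ² - trace · λ + det = 0.
  trace = 4 + 13 = 17, det = 4·13 - (1)² = 51.
Step 2 — discriminant:
  Δ = trace² - 4·det = 289 - 204 = 85.
Step 3 — eigenvalues:
  λ = (trace ± √Δ)/2 = (17 ± 9.2195)/2,
  λ_1 = 13.1098,  λ_2 = 3.8902.

Step 4 — unit eigenvector for λ_1: solve (Sigma - λ_1 I)v = 0. First row:
  (4 - 13.1098)·v_x + (1)·v_y = 0, i.e. (-9.1098)·v_x + (1)·v_y = 0,
  so v ∝ (b, λ_1 - a) = (1, 9.1098) = u.
  ||u|| = √((1)² + (9.1098)²) = √(83.988) ≈ 9.1645,
  v_1 = u/||u|| ≈ (0.1091, 0.994) (||v_1|| = 1).

λ_1 = 13.1098,  λ_2 = 3.8902;  v_1 ≈ (0.1091, 0.994)


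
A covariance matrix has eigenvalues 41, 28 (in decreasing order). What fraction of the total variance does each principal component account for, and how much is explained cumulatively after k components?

Step 1 — total variance = trace(Sigma) = Σ λ_i = 41 + 28 = 69.

Step 2 — fraction explained by component i = λ_i / Σ λ:
  PC1: 41/69 = 0.5942
  PC2: 28/69 = 0.4058

Step 3 — cumulative fraction after k components = (λ_1 + ... + λ_k) / Σ λ:
  k = 1: 41/69 = 0.5942
  k = 2: (41 + 28)/69 = 69/69 = 1

Summary (fraction, with percent):

explained: PC1 0.5942 (59.42%), PC2 0.4058 (40.58%);  cumulative: 0.5942, 1


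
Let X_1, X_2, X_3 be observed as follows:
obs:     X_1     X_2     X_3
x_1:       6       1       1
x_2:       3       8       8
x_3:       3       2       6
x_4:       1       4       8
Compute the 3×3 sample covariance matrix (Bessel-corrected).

Step 1 — column means:
  mean(X_1) = (6 + 3 + 3 + 1) / 4 = 13/4 = 3.25
  mean(X_2) = (1 + 8 + 2 + 4) / 4 = 15/4 = 3.75
  mean(X_3) = (1 + 8 + 6 + 8) / 4 = 23/4 = 5.75

Step 2 — sample covariance S[i,j] = (1/(n-1)) · Σ_k (x_{k,i} - mean_i) · (x_{k,j} - mean_j), with n-1 = 3.
  S[X_1,X_1] = ((2.75)·(2.75) + (-0.25)·(-0.25) + (-0.25)·(-0.25) + (-2.25)·(-2.25)) / 3 = 12.75/3 = 4.25
  S[X_1,X_2] = ((2.75)·(-2.75) + (-0.25)·(4.25) + (-0.25)·(-1.75) + (-2.25)·(0.25)) / 3 = -8.75/3 = -2.9167
  S[X_1,X_3] = ((2.75)·(-4.75) + (-0.25)·(2.25) + (-0.25)·(0.25) + (-2.25)·(2.25)) / 3 = -18.75/3 = -6.25
  S[X_2,X_2] = ((-2.75)·(-2.75) + (4.25)·(4.25) + (-1.75)·(-1.75) + (0.25)·(0.25)) / 3 = 28.75/3 = 9.5833
  S[X_2,X_3] = ((-2.75)·(-4.75) + (4.25)·(2.25) + (-1.75)·(0.25) + (0.25)·(2.25)) / 3 = 22.75/3 = 7.5833
  S[X_3,X_3] = ((-4.75)·(-4.75) + (2.25)·(2.25) + (0.25)·(0.25) + (2.25)·(2.25)) / 3 = 32.75/3 = 10.9167

S is symmetric (S[j,i] = S[i,j]). Assembling:

S = [[4.25, -2.9167, -6.25],
 [-2.9167, 9.5833, 7.5833],
 [-6.25, 7.5833, 10.9167]]


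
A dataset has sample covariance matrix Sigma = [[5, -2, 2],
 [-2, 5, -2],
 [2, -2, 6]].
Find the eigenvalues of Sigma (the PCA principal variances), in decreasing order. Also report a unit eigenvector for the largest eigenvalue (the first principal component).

Step 1 — characteristic polynomial p(λ) = det(λI - Sigma) = λ³ - tr·λ² + c_1·λ - det, where tr = trace, c_1 = sum of the principal 2×2 minors, det = det(Sigma):
  tr = 5 + 5 + 6 = 16,
  c_1 = (5·5 - (-2)²) + (5·6 - (2)²) + (5·6 - (-2)²) = 21 + 26 + 26 = 73,
  det = 5·(5·6 - (-2)²) - (-2)·((-2)·6 - (-2)·(2)) + (2)·((-2)·(-2) - 5·(2)) = 5·(26) - (-2)·(-8) + (2)·(-6) = 102.
  So p(λ) = λ³ - 16λ² + 73λ - 102.
Step 2 — look for an integer root (rational root theorem: any rational root is an integer divisor of 102). Testing λ = 3:
  p(3) = 27 - 144 + 219 - 102 = 0  ✓
  Dividing out (λ - 3): p(λ) = (λ - 3)(λ² - 13λ + 34).
Step 3 — remaining eigenvalues from the quadratic λ² - 13λ + 34 = 0:
  Δ = 13² - 4·34 = 169 - 136 = 33,  λ = (13 ± √33)/2 = (13 ± 5.7446)/2 ≈ 9.3723 or 3.6277.
  Sorted: λ_1 = 9.3723,  λ_2 = 3.6277,  λ_3 = 3  (check: sum = 16 = tr ✓).

Step 4 — unit eigenvector for λ_1 ≈ 9.3723: v spans the null space of (Sigma - λ_1 I), whose rows are
  r_1 = (-4.3723, -2, 2),  r_2 = (-2, -4.3723, -2),  r_3 = (2, -2, -3.3723).
  v is orthogonal to every row, so take v ∝ r_1 × r_2 = ((-2)·(-2) - (2)·(-4.3723), (2)·(-2) - (-4.3723)·(-2), (-4.3723)·(-4.3723) - (-2)·(-2)) ≈ (12.7446, -12.7446, 15.1168).
  Let u = (12.7446, -12.7446, 15.1168).
  ||u|| = √((12.7446)² + (-12.7446)² + (15.1168)²) = √(553.3667) ≈ 23.5237,  v_1 = u/||u|| ≈ (0.5418, -0.5418, 0.6426) (||v_1|| = 1).

λ_1 = 9.3723,  λ_2 = 3.6277,  λ_3 = 3;  v_1 ≈ (0.5418, -0.5418, 0.6426)


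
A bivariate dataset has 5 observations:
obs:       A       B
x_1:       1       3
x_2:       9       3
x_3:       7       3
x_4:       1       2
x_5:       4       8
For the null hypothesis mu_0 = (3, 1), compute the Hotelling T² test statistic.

Step 1 — sample mean vector:
  mean(A) = (1 + 9 + 7 + 1 + 4) / 5 = 22/5 = 4.4
  mean(B) = (3 + 3 + 3 + 2 + 8) / 5 = 19/5 = 3.8
  x̄ = (4.4, 3.8),  deviation x̄ - mu_0 = (4.4, 3.8) - (3, 1) = (1.4, 2.8).

Step 2 — sample covariance matrix, S[i,j] = (1/(n-1)) · Σ_k (x_{k,i} - mean_i) · (x_{k,j} - mean_j), divisor n-1 = 4:
  S[A,A] = ((-3.4)·(-3.4) + (4.6)·(4.6) + (2.6)·(2.6) + (-3.4)·(-3.4) + (-0.4)·(-0.4)) / 4 = 51.2/4 = 12.8
  S[A,B] = ((-3.4)·(-0.8) + (4.6)·(-0.8) + (2.6)·(-0.8) + (-3.4)·(-1.8) + (-0.4)·(4.2)) / 4 = 1.4/4 = 0.35
  S[B,B] = ((-0.8)·(-0.8) + (-0.8)·(-0.8) + (-0.8)·(-0.8) + (-1.8)·(-1.8) + (4.2)·(4.2)) / 4 = 22.8/4 = 5.7
  S = [[12.8, 0.35],
 [0.35, 5.7]].

Step 3 — invert S. det(S) = 12.8·5.7 - (0.35)² = 72.8375.
  S^{-1} = (1/det) · [[d, -b], [-b, a]] = [[0.0783, -0.0048],
 [-0.0048, 0.1757]].

Step 4 — quadratic form (x̄ - mu_0)^T · S^{-1} · (x̄ - mu_0):
  S^{-1} · (x̄ - mu_0) = (0.0961, 0.4853),
  (x̄ - mu_0)^T · [...] = (1.4)·(0.0961) + (2.8)·(0.4853) = 1.4935.

Step 5 — scale by n: T² = 5 · 1.4935 = 7.4673.

T² ≈ 7.4673


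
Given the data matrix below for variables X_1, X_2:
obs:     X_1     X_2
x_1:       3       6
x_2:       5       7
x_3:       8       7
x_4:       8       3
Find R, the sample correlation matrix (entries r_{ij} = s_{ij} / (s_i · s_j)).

Step 1 — column means:
  mean(X_1) = (3 + 5 + 8 + 8) / 4 = 24/4 = 6
  mean(X_2) = (6 + 7 + 7 + 3) / 4 = 23/4 = 5.75

Step 2 — sample variances and covariances s[i,j] = (1/(n-1)) · Σ_k (x_{k,i} - mean_i) · (x_{k,j} - mean_j), with n-1 = 3:
  s[X_1,X_1] = ((-3)·(-3) + (-1)·(-1) + (2)·(2) + (2)·(2)) / 3 = 18/3 = 6
  s[X_1,X_2] = ((-3)·(0.25) + (-1)·(1.25) + (2)·(1.25) + (2)·(-2.75)) / 3 = -5/3 = -1.6667
  s[X_2,X_2] = ((0.25)·(0.25) + (1.25)·(1.25) + (1.25)·(1.25) + (-2.75)·(-2.75)) / 3 = 10.75/3 = 3.5833
  Sample standard deviations s_i = √(s[i,i]):
  s(X_1) = √(6) = 2.4495
  s(X_2) = √(3.5833) = 1.893

Step 3 — r_{ij} = s_{ij} / (s_i · s_j):
  r[X_1,X_1] = 1 (diagonal).
  r[X_1,X_2] = -1.6667 / (2.4495 · 1.893) = -1.6667 / 4.6368 = -0.3594
  r[X_2,X_2] = 1 (diagonal).

R is symmetric with unit diagonal. Assembling:

R = [[1, -0.3594],
 [-0.3594, 1]]


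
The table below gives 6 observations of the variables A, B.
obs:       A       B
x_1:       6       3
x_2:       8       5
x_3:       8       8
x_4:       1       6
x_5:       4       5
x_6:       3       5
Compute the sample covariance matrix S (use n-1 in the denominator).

Step 1 — column means:
  mean(A) = (6 + 8 + 8 + 1 + 4 + 3) / 6 = 30/6 = 5
  mean(B) = (3 + 5 + 8 + 6 + 5 + 5) / 6 = 32/6 = 5.3333

Step 2 — sample covariance S[i,j] = (1/(n-1)) · Σ_k (x_{k,i} - mean_i) · (x_{k,j} - mean_j), with n-1 = 5.
  S[A,A] = ((1)·(1) + (3)·(3) + (3)·(3) + (-4)·(-4) + (-1)·(-1) + (-2)·(-2)) / 5 = 40/5 = 8
  S[A,B] = ((1)·(-2.3333) + (3)·(-0.3333) + (3)·(2.6667) + (-4)·(0.6667) + (-1)·(-0.3333) + (-2)·(-0.3333)) / 5 = 3/5 = 0.6
  S[B,B] = ((-2.3333)·(-2.3333) + (-0.3333)·(-0.3333) + (2.6667)·(2.6667) + (0.6667)·(0.6667) + (-0.3333)·(-0.3333) + (-0.3333)·(-0.3333)) / 5 = 13.3333/5 = 2.6667

S is symmetric (S[j,i] = S[i,j]). Assembling:

S = [[8, 0.6],
 [0.6, 2.6667]]


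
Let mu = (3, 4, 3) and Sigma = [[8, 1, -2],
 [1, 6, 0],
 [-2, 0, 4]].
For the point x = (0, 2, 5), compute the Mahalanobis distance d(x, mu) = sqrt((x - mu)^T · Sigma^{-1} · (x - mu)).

Step 1 — centre the observation: (x - mu) = (-3, -2, 2).

Step 2 — invert Sigma (cofactor / det for 3×3, or solve directly):
  Sigma^{-1} = [[0.1463, -0.0244, 0.0732],
 [-0.0244, 0.1707, -0.0122],
 [0.0732, -0.0122, 0.2866]].

Step 3 — form the quadratic (x - mu)^T · Sigma^{-1} · (x - mu):
  Sigma^{-1} · (x - mu) = (-0.2439, -0.2927, 0.378).
  (x - mu)^T · [Sigma^{-1} · (x - mu)] = (-3)·(-0.2439) + (-2)·(-0.2927) + (2)·(0.378) = 2.0732.

Step 4 — take square root: d = √(2.0732) ≈ 1.4399.

d(x, mu) = √(2.0732) ≈ 1.4399


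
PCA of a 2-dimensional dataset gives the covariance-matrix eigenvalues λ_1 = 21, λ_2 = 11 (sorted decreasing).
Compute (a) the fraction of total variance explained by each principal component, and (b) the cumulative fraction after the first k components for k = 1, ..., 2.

Step 1 — total variance = trace(Sigma) = Σ λ_i = 21 + 11 = 32.

Step 2 — fraction explained by component i = λ_i / Σ λ:
  PC1: 21/32 = 0.6562
  PC2: 11/32 = 0.3438

Step 3 — cumulative fraction after k components = (λ_1 + ... + λ_k) / Σ λ:
  k = 1: 21/32 = 0.6562
  k = 2: (21 + 11)/32 = 32/32 = 1

Summary (fraction, with percent):

explained: PC1 0.6562 (65.62%), PC2 0.3438 (34.38%);  cumulative: 0.6562, 1


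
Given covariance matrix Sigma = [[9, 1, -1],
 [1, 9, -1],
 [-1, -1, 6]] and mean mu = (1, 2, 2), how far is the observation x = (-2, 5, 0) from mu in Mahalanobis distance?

Step 1 — centre the observation: (x - mu) = (-3, 3, -2).

Step 2 — invert Sigma (cofactor / det for 3×3, or solve directly):
  Sigma^{-1} = [[0.1142, -0.0108, 0.0172],
 [-0.0108, 0.1142, 0.0172],
 [0.0172, 0.0172, 0.1724]].

Step 3 — form the quadratic (x - mu)^T · Sigma^{-1} · (x - mu):
  Sigma^{-1} · (x - mu) = (-0.4095, 0.3405, -0.3448).
  (x - mu)^T · [Sigma^{-1} · (x - mu)] = (-3)·(-0.4095) + (3)·(0.3405) + (-2)·(-0.3448) = 2.9397.

Step 4 — take square root: d = √(2.9397) ≈ 1.7145.

d(x, mu) = √(2.9397) ≈ 1.7145


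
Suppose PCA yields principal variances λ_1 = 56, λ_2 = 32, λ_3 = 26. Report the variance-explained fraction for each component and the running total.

Step 1 — total variance = trace(Sigma) = Σ λ_i = 56 + 32 + 26 = 114.

Step 2 — fraction explained by component i = λ_i / Σ λ:
  PC1: 56/114 = 0.4912
  PC2: 32/114 = 0.2807
  PC3: 26/114 = 0.2281

Step 3 — cumulative fraction after k components = (λ_1 + ... + λ_k) / Σ λ:
  k = 1: 56/114 = 0.4912
  k = 2: (56 + 32)/114 = 88/114 = 0.7719
  k = 3: (56 + 32 + 26)/114 = 114/114 = 1

Summary (fraction, with percent):

explained: PC1 0.4912 (49.12%), PC2 0.2807 (28.07%), PC3 0.2281 (22.81%);  cumulative: 0.4912, 0.7719, 1


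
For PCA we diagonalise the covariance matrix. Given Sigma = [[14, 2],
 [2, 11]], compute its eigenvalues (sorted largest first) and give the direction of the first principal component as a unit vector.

Step 1 — characteristic polynomial of 2×2 Sigma:
  det(Sigma - λI) = λ² - trace · λ + det = 0.
  trace = 14 + 11 = 25, det = 14·11 - (2)² = 150.
Step 2 — discriminant:
  Δ = trace² - 4·det = 625 - 600 = 25.
Step 3 — eigenvalues:
  λ = (trace ± √Δ)/2 = (25 ± 5)/2,
  λ_1 = 15,  λ_2 = 10.

Step 4 — unit eigenvector for λ_1: solve (Sigma - λ_1 I)v = 0. First row:
  (14 - 15)·v_x + (2)·v_y = 0, i.e. (-1)·v_x + (2)·v_y = 0,
  so v ∝ (b, λ_1 - a) = (2, 1) = u.
  ||u|| = √((2)² + (1)²) = √(5) ≈ 2.2361,
  v_1 = u/||u|| ≈ (0.8944, 0.4472) (||v_1|| = 1).

λ_1 = 15,  λ_2 = 10;  v_1 ≈ (0.8944, 0.4472)


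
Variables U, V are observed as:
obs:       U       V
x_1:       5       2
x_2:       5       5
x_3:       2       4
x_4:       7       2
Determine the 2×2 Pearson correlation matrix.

Step 1 — column means:
  mean(U) = (5 + 5 + 2 + 7) / 4 = 19/4 = 4.75
  mean(V) = (2 + 5 + 4 + 2) / 4 = 13/4 = 3.25

Step 2 — sample variances and covariances s[i,j] = (1/(n-1)) · Σ_k (x_{k,i} - mean_i) · (x_{k,j} - mean_j), with n-1 = 3:
  s[U,U] = ((0.25)·(0.25) + (0.25)·(0.25) + (-2.75)·(-2.75) + (2.25)·(2.25)) / 3 = 12.75/3 = 4.25
  s[U,V] = ((0.25)·(-1.25) + (0.25)·(1.75) + (-2.75)·(0.75) + (2.25)·(-1.25)) / 3 = -4.75/3 = -1.5833
  s[V,V] = ((-1.25)·(-1.25) + (1.75)·(1.75) + (0.75)·(0.75) + (-1.25)·(-1.25)) / 3 = 6.75/3 = 2.25
  Sample standard deviations s_i = √(s[i,i]):
  s(U) = √(4.25) = 2.0616
  s(V) = √(2.25) = 1.5

Step 3 — r_{ij} = s_{ij} / (s_i · s_j):
  r[U,U] = 1 (diagonal).
  r[U,V] = -1.5833 / (2.0616 · 1.5) = -1.5833 / 3.0923 = -0.512
  r[V,V] = 1 (diagonal).

R is symmetric with unit diagonal. Assembling:

R = [[1, -0.512],
 [-0.512, 1]]


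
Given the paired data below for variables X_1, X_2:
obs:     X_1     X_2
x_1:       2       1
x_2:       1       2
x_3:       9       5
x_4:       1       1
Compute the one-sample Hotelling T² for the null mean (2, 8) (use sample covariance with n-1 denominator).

Step 1 — sample mean vector:
  mean(X_1) = (2 + 1 + 9 + 1) / 4 = 13/4 = 3.25
  mean(X_2) = (1 + 2 + 5 + 1) / 4 = 9/4 = 2.25
  x̄ = (3.25, 2.25),  deviation x̄ - mu_0 = (3.25, 2.25) - (2, 8) = (1.25, -5.75).

Step 2 — sample covariance matrix, S[i,j] = (1/(n-1)) · Σ_k (x_{k,i} - mean_i) · (x_{k,j} - mean_j), divisor n-1 = 3:
  S[X_1,X_1] = ((-1.25)·(-1.25) + (-2.25)·(-2.25) + (5.75)·(5.75) + (-2.25)·(-2.25)) / 3 = 44.75/3 = 14.9167
  S[X_1,X_2] = ((-1.25)·(-1.25) + (-2.25)·(-0.25) + (5.75)·(2.75) + (-2.25)·(-1.25)) / 3 = 20.75/3 = 6.9167
  S[X_2,X_2] = ((-1.25)·(-1.25) + (-0.25)·(-0.25) + (2.75)·(2.75) + (-1.25)·(-1.25)) / 3 = 10.75/3 = 3.5833
  S = [[14.9167, 6.9167],
 [6.9167, 3.5833]].

Step 3 — invert S. det(S) = 14.9167·3.5833 - (6.9167)² = 5.6111.
  S^{-1} = (1/det) · [[d, -b], [-b, a]] = [[0.6386, -1.2327],
 [-1.2327, 2.6584]].

Step 4 — quadratic form (x̄ - mu_0)^T · S^{-1} · (x̄ - mu_0):
  S^{-1} · (x̄ - mu_0) = (7.8861, -16.8267),
  (x̄ - mu_0)^T · [...] = (1.25)·(7.8861) + (-5.75)·(-16.8267) = 106.6114.

Step 5 — scale by n: T² = 4 · 106.6114 = 426.4455.

T² ≈ 426.4455


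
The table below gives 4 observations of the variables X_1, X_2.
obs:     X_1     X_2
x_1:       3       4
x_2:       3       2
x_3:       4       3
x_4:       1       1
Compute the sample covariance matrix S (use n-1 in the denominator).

Step 1 — column means:
  mean(X_1) = (3 + 3 + 4 + 1) / 4 = 11/4 = 2.75
  mean(X_2) = (4 + 2 + 3 + 1) / 4 = 10/4 = 2.5

Step 2 — sample covariance S[i,j] = (1/(n-1)) · Σ_k (x_{k,i} - mean_i) · (x_{k,j} - mean_j), with n-1 = 3.
  S[X_1,X_1] = ((0.25)·(0.25) + (0.25)·(0.25) + (1.25)·(1.25) + (-1.75)·(-1.75)) / 3 = 4.75/3 = 1.5833
  S[X_1,X_2] = ((0.25)·(1.5) + (0.25)·(-0.5) + (1.25)·(0.5) + (-1.75)·(-1.5)) / 3 = 3.5/3 = 1.1667
  S[X_2,X_2] = ((1.5)·(1.5) + (-0.5)·(-0.5) + (0.5)·(0.5) + (-1.5)·(-1.5)) / 3 = 5/3 = 1.6667

S is symmetric (S[j,i] = S[i,j]). Assembling:

S = [[1.5833, 1.1667],
 [1.1667, 1.6667]]


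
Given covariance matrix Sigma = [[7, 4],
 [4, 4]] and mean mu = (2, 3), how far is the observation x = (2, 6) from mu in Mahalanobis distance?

Step 1 — centre the observation: (x - mu) = (0, 3).

Step 2 — invert Sigma. det(Sigma) = 7·4 - (4)² = 12.
  Sigma^{-1} = (1/det) · [[d, -b], [-b, a]] = [[0.3333, -0.3333],
 [-0.3333, 0.5833]].

Step 3 — form the quadratic (x - mu)^T · Sigma^{-1} · (x - mu):
  Sigma^{-1} · (x - mu) = (-1, 1.75).
  (x - mu)^T · [Sigma^{-1} · (x - mu)] = (0)·(-1) + (3)·(1.75) = 5.25.

Step 4 — take square root: d = √(5.25) ≈ 2.2913.

d(x, mu) = √(5.25) ≈ 2.2913


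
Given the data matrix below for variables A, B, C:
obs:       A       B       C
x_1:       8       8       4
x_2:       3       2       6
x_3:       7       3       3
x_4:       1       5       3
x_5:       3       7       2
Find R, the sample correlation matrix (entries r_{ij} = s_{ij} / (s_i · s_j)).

Step 1 — column means:
  mean(A) = (8 + 3 + 7 + 1 + 3) / 5 = 22/5 = 4.4
  mean(B) = (8 + 2 + 3 + 5 + 7) / 5 = 25/5 = 5
  mean(C) = (4 + 6 + 3 + 3 + 2) / 5 = 18/5 = 3.6

Step 2 — sample variances and covariances s[i,j] = (1/(n-1)) · Σ_k (x_{k,i} - mean_i) · (x_{k,j} - mean_j), with n-1 = 4:
  s[A,A] = ((3.6)·(3.6) + (-1.4)·(-1.4) + (2.6)·(2.6) + (-3.4)·(-3.4) + (-1.4)·(-1.4)) / 4 = 35.2/4 = 8.8
  s[A,B] = ((3.6)·(3) + (-1.4)·(-3) + (2.6)·(-2) + (-3.4)·(0) + (-1.4)·(2)) / 4 = 7/4 = 1.75
  s[A,C] = ((3.6)·(0.4) + (-1.4)·(2.4) + (2.6)·(-0.6) + (-3.4)·(-0.6) + (-1.4)·(-1.6)) / 4 = 0.8/4 = 0.2
  s[B,B] = ((3)·(3) + (-3)·(-3) + (-2)·(-2) + (0)·(0) + (2)·(2)) / 4 = 26/4 = 6.5
  s[B,C] = ((3)·(0.4) + (-3)·(2.4) + (-2)·(-0.6) + (0)·(-0.6) + (2)·(-1.6)) / 4 = -8/4 = -2
  s[C,C] = ((0.4)·(0.4) + (2.4)·(2.4) + (-0.6)·(-0.6) + (-0.6)·(-0.6) + (-1.6)·(-1.6)) / 4 = 9.2/4 = 2.3
  Sample standard deviations s_i = √(s[i,i]):
  s(A) = √(8.8) = 2.9665
  s(B) = √(6.5) = 2.5495
  s(C) = √(2.3) = 1.5166

Step 3 — r_{ij} = s_{ij} / (s_i · s_j):
  r[A,A] = 1 (diagonal).
  r[A,B] = 1.75 / (2.9665 · 2.5495) = 1.75 / 7.5631 = 0.2314
  r[A,C] = 0.2 / (2.9665 · 1.5166) = 0.2 / 4.4989 = 0.0445
  r[B,B] = 1 (diagonal).
  r[B,C] = -2 / (2.5495 · 1.5166) = -2 / 3.8665 = -0.5173
  r[C,C] = 1 (diagonal).

R is symmetric with unit diagonal. Assembling:

R = [[1, 0.2314, 0.0445],
 [0.2314, 1, -0.5173],
 [0.0445, -0.5173, 1]]


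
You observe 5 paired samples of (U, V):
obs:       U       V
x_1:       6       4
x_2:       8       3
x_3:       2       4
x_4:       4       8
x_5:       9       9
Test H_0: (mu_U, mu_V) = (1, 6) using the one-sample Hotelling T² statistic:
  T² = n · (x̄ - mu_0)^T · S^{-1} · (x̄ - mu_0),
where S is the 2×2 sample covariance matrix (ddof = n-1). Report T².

Step 1 — sample mean vector:
  mean(U) = (6 + 8 + 2 + 4 + 9) / 5 = 29/5 = 5.8
  mean(V) = (4 + 3 + 4 + 8 + 9) / 5 = 28/5 = 5.6
  x̄ = (5.8, 5.6),  deviation x̄ - mu_0 = (5.8, 5.6) - (1, 6) = (4.8, -0.4).

Step 2 — sample covariance matrix, S[i,j] = (1/(n-1)) · Σ_k (x_{k,i} - mean_i) · (x_{k,j} - mean_j), divisor n-1 = 4:
  S[U,U] = ((0.2)·(0.2) + (2.2)·(2.2) + (-3.8)·(-3.8) + (-1.8)·(-1.8) + (3.2)·(3.2)) / 4 = 32.8/4 = 8.2
  S[U,V] = ((0.2)·(-1.6) + (2.2)·(-2.6) + (-3.8)·(-1.6) + (-1.8)·(2.4) + (3.2)·(3.4)) / 4 = 6.6/4 = 1.65
  S[V,V] = ((-1.6)·(-1.6) + (-2.6)·(-2.6) + (-1.6)·(-1.6) + (2.4)·(2.4) + (3.4)·(3.4)) / 4 = 29.2/4 = 7.3
  S = [[8.2, 1.65],
 [1.65, 7.3]].

Step 3 — invert S. det(S) = 8.2·7.3 - (1.65)² = 57.1375.
  S^{-1} = (1/det) · [[d, -b], [-b, a]] = [[0.1278, -0.0289],
 [-0.0289, 0.1435]].

Step 4 — quadratic form (x̄ - mu_0)^T · S^{-1} · (x̄ - mu_0):
  S^{-1} · (x̄ - mu_0) = (0.6248, -0.196),
  (x̄ - mu_0)^T · [...] = (4.8)·(0.6248) + (-0.4)·(-0.196) = 3.0775.

Step 5 — scale by n: T² = 5 · 3.0775 = 15.3874.

T² ≈ 15.3874


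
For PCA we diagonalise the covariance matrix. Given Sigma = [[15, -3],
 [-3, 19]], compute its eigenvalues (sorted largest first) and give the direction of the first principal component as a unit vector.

Step 1 — characteristic polynomial of 2×2 Sigma:
  det(Sigma - λI) = λ² - trace · λ + det = 0.
  trace = 15 + 19 = 34, det = 15·19 - (-3)² = 276.
Step 2 — discriminant:
  Δ = trace² - 4·det = 1156 - 1104 = 52.
Step 3 — eigenvalues:
  λ = (trace ± √Δ)/2 = (34 ± 7.2111)/2,
  λ_1 = 20.6056,  λ_2 = 13.3944.

Step 4 — unit eigenvector for λ_1: solve (Sigma - λ_1 I)v = 0. First row:
  (15 - 20.6056)·v_x + (-3)·v_y = 0, i.e. (-5.6056)·v_x + (-3)·v_y = 0,
  so v ∝ (b, λ_1 - a) = (-3, 5.6056); multiply by -1 so the first entry is positive: u = (3, -5.6056).
  ||u|| = √((3)² + (-5.6056)²) = √(40.4222) ≈ 6.3578,
  v_1 = u/||u|| ≈ (0.4719, -0.8817) (||v_1|| = 1).

λ_1 = 20.6056,  λ_2 = 13.3944;  v_1 ≈ (0.4719, -0.8817)


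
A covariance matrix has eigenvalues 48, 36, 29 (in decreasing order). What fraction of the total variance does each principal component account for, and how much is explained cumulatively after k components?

Step 1 — total variance = trace(Sigma) = Σ λ_i = 48 + 36 + 29 = 113.

Step 2 — fraction explained by component i = λ_i / Σ λ:
  PC1: 48/113 = 0.4248
  PC2: 36/113 = 0.3186
  PC3: 29/113 = 0.2566

Step 3 — cumulative fraction after k components = (λ_1 + ... + λ_k) / Σ λ:
  k = 1: 48/113 = 0.4248
  k = 2: (48 + 36)/113 = 84/113 = 0.7434
  k = 3: (48 + 36 + 29)/113 = 113/113 = 1

Summary (fraction, with percent):

explained: PC1 0.4248 (42.48%), PC2 0.3186 (31.86%), PC3 0.2566 (25.66%);  cumulative: 0.4248, 0.7434, 1


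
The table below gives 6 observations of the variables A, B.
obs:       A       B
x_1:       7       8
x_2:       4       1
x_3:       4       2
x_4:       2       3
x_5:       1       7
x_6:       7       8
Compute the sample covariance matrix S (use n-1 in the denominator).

Step 1 — column means:
  mean(A) = (7 + 4 + 4 + 2 + 1 + 7) / 6 = 25/6 = 4.1667
  mean(B) = (8 + 1 + 2 + 3 + 7 + 8) / 6 = 29/6 = 4.8333

Step 2 — sample covariance S[i,j] = (1/(n-1)) · Σ_k (x_{k,i} - mean_i) · (x_{k,j} - mean_j), with n-1 = 5.
  S[A,A] = ((2.8333)·(2.8333) + (-0.1667)·(-0.1667) + (-0.1667)·(-0.1667) + (-2.1667)·(-2.1667) + (-3.1667)·(-3.1667) + (2.8333)·(2.8333)) / 5 = 30.8333/5 = 6.1667
  S[A,B] = ((2.8333)·(3.1667) + (-0.1667)·(-3.8333) + (-0.1667)·(-2.8333) + (-2.1667)·(-1.8333) + (-3.1667)·(2.1667) + (2.8333)·(3.1667)) / 5 = 16.1667/5 = 3.2333
  S[B,B] = ((3.1667)·(3.1667) + (-3.8333)·(-3.8333) + (-2.8333)·(-2.8333) + (-1.8333)·(-1.8333) + (2.1667)·(2.1667) + (3.1667)·(3.1667)) / 5 = 50.8333/5 = 10.1667

S is symmetric (S[j,i] = S[i,j]). Assembling:

S = [[6.1667, 3.2333],
 [3.2333, 10.1667]]


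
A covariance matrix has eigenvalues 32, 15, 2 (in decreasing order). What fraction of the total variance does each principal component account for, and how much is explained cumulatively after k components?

Step 1 — total variance = trace(Sigma) = Σ λ_i = 32 + 15 + 2 = 49.

Step 2 — fraction explained by component i = λ_i / Σ λ:
  PC1: 32/49 = 0.6531
  PC2: 15/49 = 0.3061
  PC3: 2/49 = 0.0408

Step 3 — cumulative fraction after k components = (λ_1 + ... + λ_k) / Σ λ:
  k = 1: 32/49 = 0.6531
  k = 2: (32 + 15)/49 = 47/49 = 0.9592
  k = 3: (32 + 15 + 2)/49 = 49/49 = 1

Summary (fraction, with percent):

explained: PC1 0.6531 (65.31%), PC2 0.3061 (30.61%), PC3 0.0408 (4.08%);  cumulative: 0.6531, 0.9592, 1


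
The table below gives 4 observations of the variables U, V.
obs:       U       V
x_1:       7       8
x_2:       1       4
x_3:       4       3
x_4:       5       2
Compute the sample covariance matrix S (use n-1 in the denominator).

Step 1 — column means:
  mean(U) = (7 + 1 + 4 + 5) / 4 = 17/4 = 4.25
  mean(V) = (8 + 4 + 3 + 2) / 4 = 17/4 = 4.25

Step 2 — sample covariance S[i,j] = (1/(n-1)) · Σ_k (x_{k,i} - mean_i) · (x_{k,j} - mean_j), with n-1 = 3.
  S[U,U] = ((2.75)·(2.75) + (-3.25)·(-3.25) + (-0.25)·(-0.25) + (0.75)·(0.75)) / 3 = 18.75/3 = 6.25
  S[U,V] = ((2.75)·(3.75) + (-3.25)·(-0.25) + (-0.25)·(-1.25) + (0.75)·(-2.25)) / 3 = 9.75/3 = 3.25
  S[V,V] = ((3.75)·(3.75) + (-0.25)·(-0.25) + (-1.25)·(-1.25) + (-2.25)·(-2.25)) / 3 = 20.75/3 = 6.9167

S is symmetric (S[j,i] = S[i,j]). Assembling:

S = [[6.25, 3.25],
 [3.25, 6.9167]]


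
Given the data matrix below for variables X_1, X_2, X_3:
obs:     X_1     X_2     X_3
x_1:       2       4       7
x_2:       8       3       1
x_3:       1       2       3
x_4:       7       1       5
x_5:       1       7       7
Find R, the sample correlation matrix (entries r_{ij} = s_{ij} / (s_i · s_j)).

Step 1 — column means:
  mean(X_1) = (2 + 8 + 1 + 7 + 1) / 5 = 19/5 = 3.8
  mean(X_2) = (4 + 3 + 2 + 1 + 7) / 5 = 17/5 = 3.4
  mean(X_3) = (7 + 1 + 3 + 5 + 7) / 5 = 23/5 = 4.6

Step 2 — sample variances and covariances s[i,j] = (1/(n-1)) · Σ_k (x_{k,i} - mean_i) · (x_{k,j} - mean_j), with n-1 = 4:
  s[X_1,X_1] = ((-1.8)·(-1.8) + (4.2)·(4.2) + (-2.8)·(-2.8) + (3.2)·(3.2) + (-2.8)·(-2.8)) / 4 = 46.8/4 = 11.7
  s[X_1,X_2] = ((-1.8)·(0.6) + (4.2)·(-0.4) + (-2.8)·(-1.4) + (3.2)·(-2.4) + (-2.8)·(3.6)) / 4 = -16.6/4 = -4.15
  s[X_1,X_3] = ((-1.8)·(2.4) + (4.2)·(-3.6) + (-2.8)·(-1.6) + (3.2)·(0.4) + (-2.8)·(2.4)) / 4 = -20.4/4 = -5.1
  s[X_2,X_2] = ((0.6)·(0.6) + (-0.4)·(-0.4) + (-1.4)·(-1.4) + (-2.4)·(-2.4) + (3.6)·(3.6)) / 4 = 21.2/4 = 5.3
  s[X_2,X_3] = ((0.6)·(2.4) + (-0.4)·(-3.6) + (-1.4)·(-1.6) + (-2.4)·(0.4) + (3.6)·(2.4)) / 4 = 12.8/4 = 3.2
  s[X_3,X_3] = ((2.4)·(2.4) + (-3.6)·(-3.6) + (-1.6)·(-1.6) + (0.4)·(0.4) + (2.4)·(2.4)) / 4 = 27.2/4 = 6.8
  Sample standard deviations s_i = √(s[i,i]):
  s(X_1) = √(11.7) = 3.4205
  s(X_2) = √(5.3) = 2.3022
  s(X_3) = √(6.8) = 2.6077

Step 3 — r_{ij} = s_{ij} / (s_i · s_j):
  r[X_1,X_1] = 1 (diagonal).
  r[X_1,X_2] = -4.15 / (3.4205 · 2.3022) = -4.15 / 7.8746 = -0.527
  r[X_1,X_3] = -5.1 / (3.4205 · 2.6077) = -5.1 / 8.9196 = -0.5718
  r[X_2,X_2] = 1 (diagonal).
  r[X_2,X_3] = 3.2 / (2.3022 · 2.6077) = 3.2 / 6.0033 = 0.533
  r[X_3,X_3] = 1 (diagonal).

R is symmetric with unit diagonal. Assembling:

R = [[1, -0.527, -0.5718],
 [-0.527, 1, 0.533],
 [-0.5718, 0.533, 1]]
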